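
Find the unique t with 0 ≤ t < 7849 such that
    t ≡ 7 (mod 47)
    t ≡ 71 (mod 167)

From t ≡ 7 (mod 47) write t = 7 + 47s. Substituting into t ≡ 71 (mod 167) gives 47s ≡ 64 (mod 167), and since 47⁻¹ ≡ 32 (mod 167), s ≡ 44. Hence t ≡ 7 + 47·44 = 2075 (mod 7849).

2075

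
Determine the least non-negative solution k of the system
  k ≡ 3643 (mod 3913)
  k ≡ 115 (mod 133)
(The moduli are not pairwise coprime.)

54512

gcd(3913, 133) = 7 and 7 | (115 − 3643), so the pair is consistent; merging gives k ≡ 54512 (mod 74347), where 74347 = lcm(3913, 133).
The solution is unique modulo lcm(3913, 133) = 74347.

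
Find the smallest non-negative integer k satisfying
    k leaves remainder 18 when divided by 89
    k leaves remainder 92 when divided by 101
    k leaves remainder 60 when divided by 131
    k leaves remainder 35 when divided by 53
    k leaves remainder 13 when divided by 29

226161211

The moduli are pairwise coprime; N = 89·101·131·53·29 = 1809908183.
N/89 = 20336047; 20336047 ≡ 81 (mod 89); 81·11 ≡ 1, so inverse 11.
N/101 = 17919883; 17919883 ≡ 59 (mod 101); 59·12 ≡ 1, so inverse 12.
N/131 = 13816093; 13816093 ≡ 47 (mod 131); 47·92 ≡ 1, so inverse 92.
N/53 = 34149211; 34149211 ≡ 39 (mod 53); 39·34 ≡ 1, so inverse 34.
N/29 = 62410627; 62410627 ≡ 17 (mod 29); 17·12 ≡ 1, so inverse 12.
k ≡ 18·20336047·11 + 92·17919883·12 + 60·13816093·92 + 35·34149211·34 + 13·62410627·12 = 150448540400.
150448540400 mod 1809908183 = 226161211.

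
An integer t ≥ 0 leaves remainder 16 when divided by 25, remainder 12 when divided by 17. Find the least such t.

From t ≡ 16 (mod 25) write t = 16 + 25s. Substituting into t ≡ 12 (mod 17) gives 25s ≡ 13 (mod 17), and since 8⁻¹ ≡ 15 (mod 17), s ≡ 8. Hence t ≡ 16 + 25·8 = 216 (mod 425).

216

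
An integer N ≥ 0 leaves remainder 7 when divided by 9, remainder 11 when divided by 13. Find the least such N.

From N ≡ 7 (mod 9) write N = 7 + 9t. Substituting into N ≡ 11 (mod 13) gives 9t ≡ 4 (mod 13), and since 9⁻¹ ≡ 3 (mod 13), t ≡ 12. Hence N ≡ 7 + 9·12 = 115 (mod 117).

115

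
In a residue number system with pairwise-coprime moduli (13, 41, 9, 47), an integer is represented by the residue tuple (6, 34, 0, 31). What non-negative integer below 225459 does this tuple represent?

Combine the congruences pairwise.
From x ≡ 6 (mod 13) write x = 6 + 13t. Substituting into x ≡ 34 (mod 41) gives 13t ≡ 28 (mod 41), and since 13⁻¹ ≡ 19 (mod 41), t ≡ 40. Hence x ≡ 6 + 13·40 = 526 (mod 533).
From x ≡ 526 (mod 533) write x = 526 + 533t. Substituting into x ≡ 0 (mod 9) gives 533t ≡ 5 (mod 9), and since 2⁻¹ ≡ 5 (mod 9), t ≡ 7. Hence x ≡ 526 + 533·7 = 4257 (mod 4797).
From x ≡ 4257 (mod 4797) write x = 4257 + 4797t. Substituting into x ≡ 31 (mod 47) gives 4797t ≡ 4 (mod 47), and since 3⁻¹ ≡ 16 (mod 47), t ≡ 17. Hence x ≡ 4257 + 4797·17 = 85806 (mod 225459).

85806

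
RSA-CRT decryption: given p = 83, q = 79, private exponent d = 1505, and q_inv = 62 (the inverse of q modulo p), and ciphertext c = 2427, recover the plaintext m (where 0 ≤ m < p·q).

d_p = d mod (p−1) = 1505 mod 82 = 29; d_q = d mod (q−1) = 23.
m₁ = c^(d_p) mod p: c ≡ 20 (mod 83), and 20^29 mod 83 = 74.
m₂ = c^(d_q) mod q: c ≡ 57 (mod 79), and 57^23 mod 79 = 14.
h = q_inv·(m₁ − m₂) mod p = 62·(74 − 14) mod 83 = 68.
m = m₂ + h·q = 14 + 68·79 = 5386.

5386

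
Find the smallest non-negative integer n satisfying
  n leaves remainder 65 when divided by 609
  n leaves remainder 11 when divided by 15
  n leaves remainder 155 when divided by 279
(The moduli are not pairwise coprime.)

87761

Combine the congruences pairwise.
gcd(609, 15) = 3 and 3 | (11 − 65), so the pair is consistent; merging gives n ≡ 2501 (mod 3045), where 3045 = lcm(609, 15).
gcd(3045, 279) = 3 and 3 | (155 − 2501), so the pair is consistent; merging gives n ≡ 87761 (mod 283185), where 283185 = lcm(3045, 279).
The solution is unique modulo lcm(609, 15, 279) = 283185.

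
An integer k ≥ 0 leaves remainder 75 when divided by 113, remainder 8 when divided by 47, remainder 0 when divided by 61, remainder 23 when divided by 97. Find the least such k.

From k ≡ 75 (mod 113) write k = 75 + 113t. Substituting into k ≡ 8 (mod 47) gives 113t ≡ 27 (mod 47), and since 19⁻¹ ≡ 5 (mod 47), t ≡ 41. Hence k ≡ 75 + 113·41 = 4708 (mod 5311).
From k ≡ 4708 (mod 5311) write k = 4708 + 5311t. Substituting into k ≡ 0 (mod 61) gives 5311t ≡ 50 (mod 61), and since 4⁻¹ ≡ 46 (mod 61), t ≡ 43. Hence k ≡ 4708 + 5311·43 = 233081 (mod 323971).
From k ≡ 233081 (mod 323971) write k = 233081 + 323971t. Substituting into k ≡ 23 (mod 97) gives 323971t ≡ 33 (mod 97), and since 88⁻¹ ≡ 43 (mod 97), t ≡ 61. Hence k ≡ 233081 + 323971·61 = 19995312 (mod 31425187).

19995312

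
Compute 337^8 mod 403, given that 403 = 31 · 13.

157

Mod 31: 337 ≡ 27; 27^8 ≡ 2 (mod 31).
Mod 13: 337 ≡ 12; 12^8 ≡ 1 (mod 13).
Combine by CRT: x ≡ 2 (mod 31), x ≡ 1 (mod 13) ⇒ x ≡ 157 (mod 403).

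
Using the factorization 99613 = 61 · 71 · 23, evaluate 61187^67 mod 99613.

57254

Mod 61: 61187 ≡ 4; by Fermat, exponent reduces to 67 mod 60 = 7; 4^7 ≡ 36 (mod 61).
Mod 71: 61187 ≡ 56; 56^67 ≡ 28 (mod 71).
Mod 23: 61187 ≡ 7; by Fermat, exponent reduces to 67 mod 22 = 1; 7^1 ≡ 7 (mod 23).
Combine by CRT: x ≡ 36 (mod 61), x ≡ 28 (mod 71), x ≡ 7 (mod 23) ⇒ x ≡ 57254 (mod 99613).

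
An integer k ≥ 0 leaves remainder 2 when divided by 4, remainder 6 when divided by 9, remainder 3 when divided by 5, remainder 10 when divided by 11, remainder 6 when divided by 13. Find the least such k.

8898

The moduli are pairwise coprime; N = 4·9·5·11·13 = 25740.
N/4 = 6435; 6435 ≡ 3 (mod 4); 3·3 ≡ 1, so inverse 3.
N/9 = 2860; 2860 ≡ 7 (mod 9); 7·4 ≡ 1, so inverse 4.
N/5 = 5148; 5148 ≡ 3 (mod 5); 3·2 ≡ 1, so inverse 2.
N/11 = 2340; 2340 ≡ 8 (mod 11); 8·7 ≡ 1, so inverse 7.
N/13 = 1980; 1980 ≡ 4 (mod 13); 4·10 ≡ 1, so inverse 10.
k ≡ 2·6435·3 + 6·2860·4 + 3·5148·2 + 10·2340·7 + 6·1980·10 = 420738.
420738 mod 25740 = 8898.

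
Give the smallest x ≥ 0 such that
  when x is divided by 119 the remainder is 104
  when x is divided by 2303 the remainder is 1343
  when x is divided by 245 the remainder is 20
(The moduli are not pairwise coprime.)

gcd(119, 2303) = 7 and 7 | (1343 − 104), so the pair is consistent; merging gives x ≡ 31282 (mod 39151), where 39151 = lcm(119, 2303).
gcd(39151, 245) = 49 and 49 | (20 − 31282), so the pair is consistent; merging gives x ≡ 148735 (mod 195755), where 195755 = lcm(39151, 245).
The solution is unique modulo lcm(119, 2303, 245) = 195755.

148735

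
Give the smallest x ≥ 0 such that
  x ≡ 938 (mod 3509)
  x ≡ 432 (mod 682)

176388

gcd(3509, 682) = 11 and 11 | (432 − 938), so the pair is consistent; merging gives x ≡ 176388 (mod 217558), where 217558 = lcm(3509, 682).
The solution is unique modulo lcm(3509, 682) = 217558.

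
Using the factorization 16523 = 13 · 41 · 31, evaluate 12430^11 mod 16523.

1580

Mod 13: 12430 ≡ 2; 2^11 ≡ 7 (mod 13).
Mod 41: 12430 ≡ 7; 7^11 ≡ 22 (mod 41).
Mod 31: 12430 ≡ 30; 30^11 ≡ 30 (mod 31).
Combine by CRT: x ≡ 7 (mod 13), x ≡ 22 (mod 41), x ≡ 30 (mod 31) ⇒ x ≡ 1580 (mod 16523).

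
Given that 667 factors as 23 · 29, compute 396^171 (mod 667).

Mod 23: 396 ≡ 5; by Fermat, exponent reduces to 171 mod 22 = 17; 5^17 ≡ 15 (mod 23).
Mod 29: 396 ≡ 19; by Fermat, exponent reduces to 171 mod 28 = 3; 19^3 ≡ 15 (mod 29).
Combine by CRT: x ≡ 15 (mod 23), x ≡ 15 (mod 29) ⇒ x ≡ 15 (mod 667).

15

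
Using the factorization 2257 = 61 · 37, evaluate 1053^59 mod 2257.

Mod 61: 1053 ≡ 16; 16^59 ≡ 42 (mod 61).
Mod 37: 1053 ≡ 17; by Fermat, exponent reduces to 59 mod 36 = 23; 17^23 ≡ 18 (mod 37).
Combine by CRT: x ≡ 42 (mod 61), x ≡ 18 (mod 37) ⇒ x ≡ 2238 (mod 2257).

2238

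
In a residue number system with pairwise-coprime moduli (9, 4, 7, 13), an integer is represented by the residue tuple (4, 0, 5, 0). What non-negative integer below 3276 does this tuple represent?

1300

The moduli are pairwise coprime; N = 9·4·7·13 = 3276.
N/9 = 364; 364 ≡ 4 (mod 9); 4·7 ≡ 1, so inverse 7.
N/4 = 819; 819 ≡ 3 (mod 4); 3·3 ≡ 1, so inverse 3.
N/7 = 468; 468 ≡ 6 (mod 7); 6·6 ≡ 1, so inverse 6.
N/13 = 252; 252 ≡ 5 (mod 13); 5·8 ≡ 1, so inverse 8.
x ≡ 4·364·7 + 0·819·3 + 5·468·6 + 0·252·8 = 24232.
24232 mod 3276 = 1300.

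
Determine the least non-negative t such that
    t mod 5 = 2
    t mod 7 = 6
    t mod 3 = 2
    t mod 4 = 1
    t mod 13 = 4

797

From t ≡ 2 (mod 5) write t = 2 + 5s. Substituting into t ≡ 6 (mod 7) gives 5s ≡ 4 (mod 7), and since 5⁻¹ ≡ 3 (mod 7), s ≡ 5. Hence t ≡ 2 + 5·5 = 27 (mod 35).
From t ≡ 27 (mod 35) write t = 27 + 35s. Substituting into t ≡ 2 (mod 3) gives 35s ≡ 2 (mod 3), and since 2⁻¹ ≡ 2 (mod 3), s ≡ 1. Hence t ≡ 27 + 35·1 = 62 (mod 105).
From t ≡ 62 (mod 105) write t = 62 + 105s. Substituting into t ≡ 1 (mod 4) gives 105s ≡ 3 (mod 4), and since 1⁻¹ ≡ 1 (mod 4), s ≡ 3. Hence t ≡ 62 + 105·3 = 377 (mod 420).
From t ≡ 377 (mod 420) write t = 377 + 420s. Substituting into t ≡ 4 (mod 13) gives 420s ≡ 4 (mod 13), and since 4⁻¹ ≡ 10 (mod 13), s ≡ 1. Hence t ≡ 377 + 420·1 = 797 (mod 5460).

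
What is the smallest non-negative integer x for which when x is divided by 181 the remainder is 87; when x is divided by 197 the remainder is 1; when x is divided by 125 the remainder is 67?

896942

From x ≡ 87 (mod 181) write x = 87 + 181t. Substituting into x ≡ 1 (mod 197) gives 181t ≡ 111 (mod 197), and since 181⁻¹ ≡ 160 (mod 197), t ≡ 30. Hence x ≡ 87 + 181·30 = 5517 (mod 35657).
From x ≡ 5517 (mod 35657) write x = 5517 + 35657t. Substituting into x ≡ 67 (mod 125) gives 35657t ≡ 50 (mod 125), and since 32⁻¹ ≡ 43 (mod 125), t ≡ 25. Hence x ≡ 5517 + 35657·25 = 896942 (mod 4457125).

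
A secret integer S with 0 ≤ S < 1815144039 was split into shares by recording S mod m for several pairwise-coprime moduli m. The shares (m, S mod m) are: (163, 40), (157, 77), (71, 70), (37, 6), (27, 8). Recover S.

Combine the congruences pairwise.
From S ≡ 40 (mod 163) write S = 40 + 163t. Substituting into S ≡ 77 (mod 157) gives 163t ≡ 37 (mod 157), and since 6⁻¹ ≡ 131 (mod 157), t ≡ 137. Hence S ≡ 40 + 163·137 = 22371 (mod 25591).
From S ≡ 22371 (mod 25591) write S = 22371 + 25591t. Substituting into S ≡ 70 (mod 71) gives 25591t ≡ 64 (mod 71), and since 31⁻¹ ≡ 55 (mod 71), t ≡ 41. Hence S ≡ 22371 + 25591·41 = 1071602 (mod 1816961).
From S ≡ 1071602 (mod 1816961) write S = 1071602 + 1816961t. Substituting into S ≡ 6 (mod 37) gives 1816961t ≡ 35 (mod 37), and since 2⁻¹ ≡ 19 (mod 37), t ≡ 36. Hence S ≡ 1071602 + 1816961·36 = 66482198 (mod 67227557).
From S ≡ 66482198 (mod 67227557) write S = 66482198 + 67227557t. Substituting into S ≡ 8 (mod 27) gives 67227557t ≡ 18 (mod 27), and since 14⁻¹ ≡ 2 (mod 27), t ≡ 9. Hence S ≡ 66482198 + 67227557·9 = 671530211 (mod 1815144039).

671530211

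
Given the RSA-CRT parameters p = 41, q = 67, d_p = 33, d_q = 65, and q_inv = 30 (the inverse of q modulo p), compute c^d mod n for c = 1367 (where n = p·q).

m₁ = c^(d_p) mod p: c ≡ 14 (mod 41), and 14^33 mod 41 = 14.
m₂ = c^(d_q) mod q: c ≡ 27 (mod 67), and 27^65 mod 67 = 5.
h = q_inv·(m₁ − m₂) mod p = 30·(14 − 5) mod 41 = 24.
m = m₂ + h·q = 5 + 24·67 = 1613.

1613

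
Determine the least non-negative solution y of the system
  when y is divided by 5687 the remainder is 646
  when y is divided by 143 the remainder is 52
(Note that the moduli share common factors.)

29081

Combine the congruences pairwise.
gcd(5687, 143) = 11 and 11 | (52 − 646), so the pair is consistent; merging gives y ≡ 29081 (mod 73931), where 73931 = lcm(5687, 143).
The solution is unique modulo lcm(5687, 143) = 73931.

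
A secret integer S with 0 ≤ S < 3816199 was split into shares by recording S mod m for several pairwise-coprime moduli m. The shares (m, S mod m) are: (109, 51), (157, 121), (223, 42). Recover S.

From S ≡ 51 (mod 109) write S = 51 + 109t. Substituting into S ≡ 121 (mod 157) gives 109t ≡ 70 (mod 157), and since 109⁻¹ ≡ 121 (mod 157), t ≡ 149. Hence S ≡ 51 + 109·149 = 16292 (mod 17113).
From S ≡ 16292 (mod 17113) write S = 16292 + 17113t. Substituting into S ≡ 42 (mod 223) gives 17113t ≡ 29 (mod 223), and since 165⁻¹ ≡ 173 (mod 223), t ≡ 111. Hence S ≡ 16292 + 17113·111 = 1915835 (mod 3816199).

1915835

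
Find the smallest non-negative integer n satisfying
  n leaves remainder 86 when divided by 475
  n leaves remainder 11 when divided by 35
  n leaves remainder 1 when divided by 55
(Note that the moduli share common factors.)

19086

gcd(475, 35) = 5 and 5 | (11 − 86), so the pair is consistent; merging gives n ≡ 2461 (mod 3325), where 3325 = lcm(475, 35).
gcd(3325, 55) = 5 and 5 | (1 − 2461), so the pair is consistent; merging gives n ≡ 19086 (mod 36575), where 36575 = lcm(3325, 55).
The solution is unique modulo lcm(475, 35, 55) = 36575.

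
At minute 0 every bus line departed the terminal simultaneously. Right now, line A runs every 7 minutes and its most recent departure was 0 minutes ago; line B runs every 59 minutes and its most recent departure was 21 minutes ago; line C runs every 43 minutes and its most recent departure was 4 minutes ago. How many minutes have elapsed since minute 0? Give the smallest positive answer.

434

Combine the congruences pairwise.
From t ≡ 0 (mod 7) write t = 0 + 7s. Substituting into t ≡ 21 (mod 59) gives 7s ≡ 21 (mod 59), and since 7⁻¹ ≡ 17 (mod 59), s ≡ 3. Hence t ≡ 0 + 7·3 = 21 (mod 413).
From t ≡ 21 (mod 413) write t = 21 + 413s. Substituting into t ≡ 4 (mod 43) gives 413s ≡ 26 (mod 43), and since 26⁻¹ ≡ 5 (mod 43), s ≡ 1. Hence t ≡ 21 + 413·1 = 434 (mod 17759).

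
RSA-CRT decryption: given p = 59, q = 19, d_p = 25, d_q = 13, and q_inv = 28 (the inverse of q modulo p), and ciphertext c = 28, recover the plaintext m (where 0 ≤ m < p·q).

462

m₁ = c^(d_p) mod p: c ≡ 28 (mod 59), and 28^25 mod 59 = 49.
m₂ = c^(d_q) mod q: c ≡ 9 (mod 19), and 9^13 mod 19 = 6.
h = q_inv·(m₁ − m₂) mod p = 28·(49 − 6) mod 59 = 24.
m = m₂ + h·q = 6 + 24·19 = 462.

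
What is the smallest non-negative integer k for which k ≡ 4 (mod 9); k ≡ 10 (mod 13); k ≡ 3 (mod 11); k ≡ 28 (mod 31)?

14908

The moduli are pairwise coprime; N = 9·13·11·31 = 39897.
N/9 = 4433; 4433 ≡ 5 (mod 9); 5·2 ≡ 1, so inverse 2.
N/13 = 3069; 3069 ≡ 1 (mod 13), inverse 1.
N/11 = 3627; 3627 ≡ 8 (mod 11); 8·7 ≡ 1, so inverse 7.
N/31 = 1287; 1287 ≡ 16 (mod 31); 16·2 ≡ 1, so inverse 2.
k ≡ 4·4433·2 + 10·3069·1 + 3·3627·7 + 28·1287·2 = 214393.
214393 mod 39897 = 14908.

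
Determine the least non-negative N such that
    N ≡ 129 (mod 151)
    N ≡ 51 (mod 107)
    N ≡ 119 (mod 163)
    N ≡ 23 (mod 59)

116546912

From N ≡ 129 (mod 151) write N = 129 + 151t. Substituting into N ≡ 51 (mod 107) gives 151t ≡ 29 (mod 107), and since 44⁻¹ ≡ 90 (mod 107), t ≡ 42. Hence N ≡ 129 + 151·42 = 6471 (mod 16157).
From N ≡ 6471 (mod 16157) write N = 6471 + 16157t. Substituting into N ≡ 119 (mod 163) gives 16157t ≡ 5 (mod 163), and since 20⁻¹ ≡ 106 (mod 163), t ≡ 41. Hence N ≡ 6471 + 16157·41 = 668908 (mod 2633591).
From N ≡ 668908 (mod 2633591) write N = 668908 + 2633591t. Substituting into N ≡ 23 (mod 59) gives 2633591t ≡ 57 (mod 59), and since 8⁻¹ ≡ 37 (mod 59), t ≡ 44. Hence N ≡ 668908 + 2633591·44 = 116546912 (mod 155381869).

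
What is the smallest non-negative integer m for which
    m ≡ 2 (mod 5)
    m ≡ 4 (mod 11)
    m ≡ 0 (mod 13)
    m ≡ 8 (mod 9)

3887

The moduli are pairwise coprime; N = 5·11·13·9 = 6435.
N/5 = 1287; 1287 ≡ 2 (mod 5); 2·3 ≡ 1, so inverse 3.
N/11 = 585; 585 ≡ 2 (mod 11); 2·6 ≡ 1, so inverse 6.
N/13 = 495; 495 ≡ 1 (mod 13), inverse 1.
N/9 = 715; 715 ≡ 4 (mod 9); 4·7 ≡ 1, so inverse 7.
m ≡ 2·1287·3 + 4·585·6 + 0·495·1 + 8·715·7 = 61802.
61802 mod 6435 = 3887.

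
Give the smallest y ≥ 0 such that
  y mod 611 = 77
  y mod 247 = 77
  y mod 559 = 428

gcd(611, 247) = 13 and 13 | (77 − 77), so the pair is consistent; merging gives y ≡ 77 (mod 11609), where 11609 = lcm(611, 247).
gcd(11609, 559) = 13 and 13 | (428 − 77), so the pair is consistent; merging gives y ≡ 418001 (mod 499187), where 499187 = lcm(11609, 559).
The solution is unique modulo lcm(611, 247, 559) = 499187.

418001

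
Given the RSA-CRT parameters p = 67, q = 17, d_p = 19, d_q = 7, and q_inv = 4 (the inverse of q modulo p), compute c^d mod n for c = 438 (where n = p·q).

4

m₁ = c^(d_p) mod p: c ≡ 36 (mod 67), and 36^19 mod 67 = 4.
m₂ = c^(d_q) mod q: c ≡ 13 (mod 17), and 13^7 mod 17 = 4.
h = q_inv·(m₁ − m₂) mod p = 4·(4 − 4) mod 67 = 0.
m = m₂ + h·q = 4 + 0·17 = 4.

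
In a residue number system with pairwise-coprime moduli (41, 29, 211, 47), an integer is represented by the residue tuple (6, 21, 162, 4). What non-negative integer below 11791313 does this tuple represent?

11292882

The moduli are pairwise coprime; N = 41·29·211·47 = 11791313.
N/41 = 287593; 287593 ≡ 19 (mod 41); 19·13 ≡ 1, so inverse 13.
N/29 = 406597; 406597 ≡ 17 (mod 29); 17·12 ≡ 1, so inverse 12.
N/211 = 55883; 55883 ≡ 179 (mod 211); 179·178 ≡ 1, so inverse 178.
N/47 = 250879; 250879 ≡ 40 (mod 47); 40·20 ≡ 1, so inverse 20.
x ≡ 6·287593·13 + 21·406597·12 + 162·55883·178 + 4·250879·20 = 1756407206.
1756407206 mod 11791313 = 11292882.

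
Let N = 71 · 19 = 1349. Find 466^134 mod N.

Mod 71: 466 ≡ 40; by Fermat, exponent reduces to 134 mod 70 = 64; 40^64 ≡ 58 (mod 71).
Mod 19: 466 ≡ 10; by Fermat, exponent reduces to 134 mod 18 = 8; 10^8 ≡ 17 (mod 19).
Combine by CRT: x ≡ 58 (mod 71), x ≡ 17 (mod 19) ⇒ x ≡ 910 (mod 1349).

910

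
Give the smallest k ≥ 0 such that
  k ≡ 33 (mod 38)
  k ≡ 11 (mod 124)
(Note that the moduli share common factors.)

755

gcd(38, 124) = 2 and 2 | (11 − 33), so the pair is consistent; merging gives k ≡ 755 (mod 2356), where 2356 = lcm(38, 124).
The solution is unique modulo lcm(38, 124) = 2356.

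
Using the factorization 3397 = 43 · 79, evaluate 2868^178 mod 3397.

Mod 43: 2868 ≡ 30; by Fermat, exponent reduces to 178 mod 42 = 10; 30^10 ≡ 15 (mod 43).
Mod 79: 2868 ≡ 24; by Fermat, exponent reduces to 178 mod 78 = 22; 24^22 ≡ 55 (mod 79).
Combine by CRT: x ≡ 15 (mod 43), x ≡ 55 (mod 79) ⇒ x ≡ 1477 (mod 3397).

1477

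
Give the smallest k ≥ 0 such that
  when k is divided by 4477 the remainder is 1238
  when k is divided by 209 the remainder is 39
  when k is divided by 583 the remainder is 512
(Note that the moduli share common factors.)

gcd(4477, 209) = 11 and 11 | (39 − 1238), so the pair is consistent; merging gives k ≡ 14669 (mod 85063), where 85063 = lcm(4477, 209).
gcd(85063, 583) = 11 and 11 | (512 − 14669), so the pair is consistent; merging gives k ≡ 269858 (mod 4508339), where 4508339 = lcm(85063, 583).
The solution is unique modulo lcm(4477, 209, 583) = 4508339.

269858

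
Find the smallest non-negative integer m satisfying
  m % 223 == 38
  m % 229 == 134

47537

Combine the congruences pairwise.
From m ≡ 38 (mod 223) write m = 38 + 223t. Substituting into m ≡ 134 (mod 229) gives 223t ≡ 96 (mod 229), and since 223⁻¹ ≡ 38 (mod 229), t ≡ 213. Hence m ≡ 38 + 223·213 = 47537 (mod 51067).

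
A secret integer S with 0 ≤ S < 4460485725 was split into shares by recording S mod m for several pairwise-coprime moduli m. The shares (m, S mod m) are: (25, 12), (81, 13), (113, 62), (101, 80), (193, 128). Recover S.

The moduli are pairwise coprime; N = 25·81·113·101·193 = 4460485725.
N/25 = 178419429; 178419429 ≡ 4 (mod 25); 4·19 ≡ 1, so inverse 19.
N/81 = 55067725; 55067725 ≡ 37 (mod 81); 37·46 ≡ 1, so inverse 46.
N/113 = 39473325; 39473325 ≡ 52 (mod 113); 52·50 ≡ 1, so inverse 50.
N/101 = 44163225; 44163225 ≡ 66 (mod 101); 66·75 ≡ 1, so inverse 75.
N/193 = 23111325; 23111325 ≡ 154 (mod 193); 154·94 ≡ 1, so inverse 94.
S ≡ 12·178419429·19 + 13·55067725·46 + 62·39473325·50 + 80·44163225·75 + 128·23111325·94 = 739032249262.
739032249262 mod 4460485725 = 3052104637.

3052104637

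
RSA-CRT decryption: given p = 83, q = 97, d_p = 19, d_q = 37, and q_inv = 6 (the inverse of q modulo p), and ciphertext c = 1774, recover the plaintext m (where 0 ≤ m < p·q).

m₁ = c^(d_p) mod p: c ≡ 31 (mod 83), and 31^19 mod 83 = 61.
m₂ = c^(d_q) mod q: c ≡ 28 (mod 97), and 28^37 mod 97 = 46.
h = q_inv·(m₁ − m₂) mod p = 6·(61 − 46) mod 83 = 7.
m = m₂ + h·q = 46 + 7·97 = 725.

725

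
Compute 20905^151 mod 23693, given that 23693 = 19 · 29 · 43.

Mod 19: 20905 ≡ 5; by Fermat, exponent reduces to 151 mod 18 = 7; 5^7 ≡ 16 (mod 19).
Mod 29: 20905 ≡ 25; by Fermat, exponent reduces to 151 mod 28 = 11; 25^11 ≡ 24 (mod 29).
Mod 43: 20905 ≡ 7; by Fermat, exponent reduces to 151 mod 42 = 25; 7^25 ≡ 7 (mod 43).
Combine by CRT: x ≡ 16 (mod 19), x ≡ 24 (mod 29), x ≡ 7 (mod 43) ⇒ x ≡ 7274 (mod 23693).

7274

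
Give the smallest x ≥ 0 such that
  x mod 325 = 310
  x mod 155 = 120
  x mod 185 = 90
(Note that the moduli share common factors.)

gcd(325, 155) = 5 and 5 | (120 − 310), so the pair is consistent; merging gives x ≡ 2910 (mod 10075), where 10075 = lcm(325, 155).
gcd(10075, 185) = 5 and 5 | (90 − 2910), so the pair is consistent; merging gives x ≡ 63360 (mod 372775), where 372775 = lcm(10075, 185).
The solution is unique modulo lcm(325, 155, 185) = 372775.

63360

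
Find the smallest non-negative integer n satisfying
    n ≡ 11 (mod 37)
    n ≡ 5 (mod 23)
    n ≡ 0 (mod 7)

The moduli are pairwise coprime; M = 37·23·7 = 5957.
M/37 = 161; 161 ≡ 13 (mod 37); 13·20 ≡ 1, so inverse 20.
M/23 = 259; 259 ≡ 6 (mod 23); 6·4 ≡ 1, so inverse 4.
M/7 = 851; 851 ≡ 4 (mod 7); 4·2 ≡ 1, so inverse 2.
n ≡ 11·161·20 + 5·259·4 + 0·851·2 = 40600.
40600 mod 5957 = 4858.

4858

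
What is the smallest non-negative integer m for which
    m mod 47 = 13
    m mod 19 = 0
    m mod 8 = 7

4807

The moduli are pairwise coprime; N = 47·19·8 = 7144.
N/47 = 152; 152 ≡ 11 (mod 47); 11·30 ≡ 1, so inverse 30.
N/19 = 376; 376 ≡ 15 (mod 19); 15·14 ≡ 1, so inverse 14.
N/8 = 893; 893 ≡ 5 (mod 8); 5·5 ≡ 1, so inverse 5.
m ≡ 13·152·30 + 0·376·14 + 7·893·5 = 90535.
90535 mod 7144 = 4807.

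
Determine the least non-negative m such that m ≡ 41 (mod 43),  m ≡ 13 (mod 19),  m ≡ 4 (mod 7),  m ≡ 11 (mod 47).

The moduli are pairwise coprime; N = 43·19·7·47 = 268793.
N/43 = 6251; 6251 ≡ 16 (mod 43); 16·35 ≡ 1, so inverse 35.
N/19 = 14147; 14147 ≡ 11 (mod 19); 11·7 ≡ 1, so inverse 7.
N/7 = 38399; 38399 ≡ 4 (mod 7); 4·2 ≡ 1, so inverse 2.
N/47 = 5719; 5719 ≡ 32 (mod 47); 32·25 ≡ 1, so inverse 25.
m ≡ 41·6251·35 + 13·14147·7 + 4·38399·2 + 11·5719·25 = 12137479.
12137479 mod 268793 = 41794.

41794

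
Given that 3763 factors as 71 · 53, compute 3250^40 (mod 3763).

Mod 71: 3250 ≡ 55; 55^40 ≡ 48 (mod 71).
Mod 53: 3250 ≡ 17; 17^40 ≡ 36 (mod 53).
Combine by CRT: x ≡ 48 (mod 71), x ≡ 36 (mod 53) ⇒ x ≡ 1255 (mod 3763).

1255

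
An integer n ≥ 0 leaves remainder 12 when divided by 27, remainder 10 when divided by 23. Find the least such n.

309

From n ≡ 12 (mod 27) write n = 12 + 27t. Substituting into n ≡ 10 (mod 23) gives 27t ≡ 21 (mod 23), and since 4⁻¹ ≡ 6 (mod 23), t ≡ 11. Hence n ≡ 12 + 27·11 = 309 (mod 621).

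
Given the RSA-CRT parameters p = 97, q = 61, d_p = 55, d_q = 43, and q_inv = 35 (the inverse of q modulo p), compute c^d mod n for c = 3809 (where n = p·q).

3030

m₁ = c^(d_p) mod p: c ≡ 26 (mod 97), and 26^55 mod 97 = 23.
m₂ = c^(d_q) mod q: c ≡ 27 (mod 61), and 27^43 mod 61 = 41.
h = q_inv·(m₁ − m₂) mod p = 35·(23 − 41) mod 97 = 49.
m = m₂ + h·q = 41 + 49·61 = 3030.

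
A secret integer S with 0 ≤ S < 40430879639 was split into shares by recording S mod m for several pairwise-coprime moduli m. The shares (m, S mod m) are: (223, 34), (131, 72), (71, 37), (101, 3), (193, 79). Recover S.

20405328256

From S ≡ 34 (mod 223) write S = 34 + 223t. Substituting into S ≡ 72 (mod 131) gives 223t ≡ 38 (mod 131), and since 92⁻¹ ≡ 47 (mod 131), t ≡ 83. Hence S ≡ 34 + 223·83 = 18543 (mod 29213).
From S ≡ 18543 (mod 29213) write S = 18543 + 29213t. Substituting into S ≡ 37 (mod 71) gives 29213t ≡ 25 (mod 71), and since 32⁻¹ ≡ 20 (mod 71), t ≡ 3. Hence S ≡ 18543 + 29213·3 = 106182 (mod 2074123).
From S ≡ 106182 (mod 2074123) write S = 106182 + 2074123t. Substituting into S ≡ 3 (mod 101) gives 2074123t ≡ 73 (mod 101), and since 88⁻¹ ≡ 31 (mod 101), t ≡ 41. Hence S ≡ 106182 + 2074123·41 = 85145225 (mod 209486423).
From S ≡ 85145225 (mod 209486423) write S = 85145225 + 209486423t. Substituting into S ≡ 79 (mod 193) gives 209486423t ≡ 85 (mod 193), and since 170⁻¹ ≡ 151 (mod 193), t ≡ 97. Hence S ≡ 85145225 + 209486423·97 = 20405328256 (mod 40430879639).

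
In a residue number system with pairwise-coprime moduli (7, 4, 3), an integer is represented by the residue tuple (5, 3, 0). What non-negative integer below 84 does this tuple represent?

75

From x ≡ 5 (mod 7) write x = 5 + 7t. Substituting into x ≡ 3 (mod 4) gives 7t ≡ 2 (mod 4), and since 3⁻¹ ≡ 3 (mod 4), t ≡ 2. Hence x ≡ 5 + 7·2 = 19 (mod 28).
From x ≡ 19 (mod 28) write x = 19 + 28t. Substituting into x ≡ 0 (mod 3) gives 28t ≡ 2 (mod 3), and since 1⁻¹ ≡ 1 (mod 3), t ≡ 2. Hence x ≡ 19 + 28·2 = 75 (mod 84).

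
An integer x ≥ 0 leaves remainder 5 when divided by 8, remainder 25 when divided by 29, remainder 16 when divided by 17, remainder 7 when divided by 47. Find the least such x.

83197

The moduli are pairwise coprime; N = 8·29·17·47 = 185368.
N/8 = 23171; 23171 ≡ 3 (mod 8); 3·3 ≡ 1, so inverse 3.
N/29 = 6392; 6392 ≡ 12 (mod 29); 12·17 ≡ 1, so inverse 17.
N/17 = 10904; 10904 ≡ 7 (mod 17); 7·5 ≡ 1, so inverse 5.
N/47 = 3944; 3944 ≡ 43 (mod 47); 43·35 ≡ 1, so inverse 35.
x ≡ 5·23171·3 + 25·6392·17 + 16·10904·5 + 7·3944·35 = 4902765.
4902765 mod 185368 = 83197.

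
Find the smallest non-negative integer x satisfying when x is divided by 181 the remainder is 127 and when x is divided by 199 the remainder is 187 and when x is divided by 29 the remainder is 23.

227644

From x ≡ 127 (mod 181) write x = 127 + 181t. Substituting into x ≡ 187 (mod 199) gives 181t ≡ 60 (mod 199), and since 181⁻¹ ≡ 11 (mod 199), t ≡ 63. Hence x ≡ 127 + 181·63 = 11530 (mod 36019).
From x ≡ 11530 (mod 36019) write x = 11530 + 36019t. Substituting into x ≡ 23 (mod 29) gives 36019t ≡ 6 (mod 29), and since 1⁻¹ ≡ 1 (mod 29), t ≡ 6. Hence x ≡ 11530 + 36019·6 = 227644 (mod 1044551).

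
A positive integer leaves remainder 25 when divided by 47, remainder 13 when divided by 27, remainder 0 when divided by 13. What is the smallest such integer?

13702

From k ≡ 25 (mod 47) write k = 25 + 47t. Substituting into k ≡ 13 (mod 27) gives 47t ≡ 15 (mod 27), and since 20⁻¹ ≡ 23 (mod 27), t ≡ 21. Hence k ≡ 25 + 47·21 = 1012 (mod 1269).
From k ≡ 1012 (mod 1269) write k = 1012 + 1269t. Substituting into k ≡ 0 (mod 13) gives 1269t ≡ 2 (mod 13), and since 8⁻¹ ≡ 5 (mod 13), t ≡ 10. Hence k ≡ 1012 + 1269·10 = 13702 (mod 16497).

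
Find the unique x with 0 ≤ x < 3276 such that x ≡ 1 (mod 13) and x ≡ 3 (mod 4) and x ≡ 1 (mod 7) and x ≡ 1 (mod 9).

1639

The moduli are pairwise coprime; N = 13·4·7·9 = 3276.
N/13 = 252; 252 ≡ 5 (mod 13); 5·8 ≡ 1, so inverse 8.
N/4 = 819; 819 ≡ 3 (mod 4); 3·3 ≡ 1, so inverse 3.
N/7 = 468; 468 ≡ 6 (mod 7); 6·6 ≡ 1, so inverse 6.
N/9 = 364; 364 ≡ 4 (mod 9); 4·7 ≡ 1, so inverse 7.
x ≡ 1·252·8 + 3·819·3 + 1·468·6 + 1·364·7 = 14743.
14743 mod 3276 = 1639.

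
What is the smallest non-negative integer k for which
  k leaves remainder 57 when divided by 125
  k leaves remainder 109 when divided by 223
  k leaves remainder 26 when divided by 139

351557

The moduli are pairwise coprime; N = 125·223·139 = 3874625.
N/125 = 30997; 30997 ≡ 122 (mod 125); 122·83 ≡ 1, so inverse 83.
N/223 = 17375; 17375 ≡ 204 (mod 223); 204·176 ≡ 1, so inverse 176.
N/139 = 27875; 27875 ≡ 75 (mod 139); 75·76 ≡ 1, so inverse 76.
k ≡ 57·30997·83 + 109·17375·176 + 26·27875·76 = 535049807.
535049807 mod 3874625 = 351557.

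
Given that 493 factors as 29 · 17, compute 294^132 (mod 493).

Mod 29: 294 ≡ 4; by Fermat, exponent reduces to 132 mod 28 = 20; 4^20 ≡ 7 (mod 29).
Mod 17: 294 ≡ 5; by Fermat, exponent reduces to 132 mod 16 = 4; 5^4 ≡ 13 (mod 17).
Combine by CRT: x ≡ 7 (mod 29), x ≡ 13 (mod 17) ⇒ x ≡ 268 (mod 493).

268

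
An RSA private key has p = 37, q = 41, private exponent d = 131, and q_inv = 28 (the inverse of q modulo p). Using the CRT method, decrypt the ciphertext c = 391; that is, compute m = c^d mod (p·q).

d_p = d mod (p−1) = 131 mod 36 = 23; d_q = d mod (q−1) = 11.
m₁ = c^(d_p) mod p: c ≡ 21 (mod 37), and 21^23 mod 37 = 4.
m₂ = c^(d_q) mod q: c ≡ 22 (mod 41), and 22^11 mod 41 = 7.
h = q_inv·(m₁ − m₂) mod p = 28·(4 − 7) mod 37 = 27.
m = m₂ + h·q = 7 + 27·41 = 1114.

1114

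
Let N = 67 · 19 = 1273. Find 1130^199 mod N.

Mod 67: 1130 ≡ 58; by Fermat, exponent reduces to 199 mod 66 = 1; 58^1 ≡ 58 (mod 67).
Mod 19: 1130 ≡ 9; by Fermat, exponent reduces to 199 mod 18 = 1; 9^1 ≡ 9 (mod 19).
Combine by CRT: x ≡ 58 (mod 67), x ≡ 9 (mod 19) ⇒ x ≡ 1130 (mod 1273).

1130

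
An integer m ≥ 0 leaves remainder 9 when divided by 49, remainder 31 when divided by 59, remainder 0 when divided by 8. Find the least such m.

19560

The moduli are pairwise coprime; N = 49·59·8 = 23128.
N/49 = 472; 472 ≡ 31 (mod 49); 31·19 ≡ 1, so inverse 19.
N/59 = 392; 392 ≡ 38 (mod 59); 38·14 ≡ 1, so inverse 14.
N/8 = 2891; 2891 ≡ 3 (mod 8); 3·3 ≡ 1, so inverse 3.
m ≡ 9·472·19 + 31·392·14 + 0·2891·3 = 250840.
250840 mod 23128 = 19560.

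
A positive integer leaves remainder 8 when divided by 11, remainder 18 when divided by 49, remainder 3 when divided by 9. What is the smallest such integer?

From x ≡ 8 (mod 11) write x = 8 + 11t. Substituting into x ≡ 18 (mod 49) gives 11t ≡ 10 (mod 49), and since 11⁻¹ ≡ 9 (mod 49), t ≡ 41. Hence x ≡ 8 + 11·41 = 459 (mod 539).
From x ≡ 459 (mod 539) write x = 459 + 539t. Substituting into x ≡ 3 (mod 9) gives 539t ≡ 3 (mod 9), and since 8⁻¹ ≡ 8 (mod 9), t ≡ 6. Hence x ≡ 459 + 539·6 = 3693 (mod 4851).

3693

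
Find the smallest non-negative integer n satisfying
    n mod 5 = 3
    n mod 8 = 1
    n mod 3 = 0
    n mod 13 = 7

33

The moduli are pairwise coprime; M = 5·8·3·13 = 1560.
M/5 = 312; 312 ≡ 2 (mod 5); 2·3 ≡ 1, so inverse 3.
M/8 = 195; 195 ≡ 3 (mod 8); 3·3 ≡ 1, so inverse 3.
M/3 = 520; 520 ≡ 1 (mod 3), inverse 1.
M/13 = 120; 120 ≡ 3 (mod 13); 3·9 ≡ 1, so inverse 9.
n ≡ 3·312·3 + 1·195·3 + 0·520·1 + 7·120·9 = 10953.
10953 mod 1560 = 33.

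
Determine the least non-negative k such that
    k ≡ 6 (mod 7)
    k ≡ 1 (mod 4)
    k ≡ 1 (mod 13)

Combine the congruences pairwise.
From k ≡ 6 (mod 7) write k = 6 + 7t. Substituting into k ≡ 1 (mod 4) gives 7t ≡ 3 (mod 4), and since 3⁻¹ ≡ 3 (mod 4), t ≡ 1. Hence k ≡ 6 + 7·1 = 13 (mod 28).
From k ≡ 13 (mod 28) write k = 13 + 28t. Substituting into k ≡ 1 (mod 13) gives 28t ≡ 1 (mod 13), and since 2⁻¹ ≡ 7 (mod 13), t ≡ 7. Hence k ≡ 13 + 28·7 = 209 (mod 364).

209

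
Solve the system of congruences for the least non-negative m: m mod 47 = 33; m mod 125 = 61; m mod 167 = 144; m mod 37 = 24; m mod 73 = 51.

2263747936

The moduli are pairwise coprime; N = 47·125·167·37·73 = 2650018625.
N/47 = 56383375; 56383375 ≡ 13 (mod 47); 13·29 ≡ 1, so inverse 29.
N/125 = 21200149; 21200149 ≡ 24 (mod 125); 24·99 ≡ 1, so inverse 99.
N/167 = 15868375; 15868375 ≡ 35 (mod 167); 35·105 ≡ 1, so inverse 105.
N/37 = 71622125; 71622125 ≡ 4 (mod 37); 4·28 ≡ 1, so inverse 28.
N/73 = 36301625; 36301625 ≡ 39 (mod 73); 39·15 ≡ 1, so inverse 15.
m ≡ 33·56383375·29 + 61·21200149·99 + 144·15868375·105 + 24·71622125·28 + 51·36301625·15 = 497817230811.
497817230811 mod 2650018625 = 2263747936.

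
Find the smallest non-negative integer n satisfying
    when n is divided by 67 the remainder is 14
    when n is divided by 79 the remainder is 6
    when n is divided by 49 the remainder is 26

86511

The moduli are pairwise coprime; M = 67·79·49 = 259357.
M/67 = 3871; 3871 ≡ 52 (mod 67); 52·58 ≡ 1, so inverse 58.
M/79 = 3283; 3283 ≡ 44 (mod 79); 44·9 ≡ 1, so inverse 9.
M/49 = 5293; 5293 ≡ 1 (mod 49), inverse 1.
n ≡ 14·3871·58 + 6·3283·9 + 26·5293·1 = 3458152.
3458152 mod 259357 = 86511.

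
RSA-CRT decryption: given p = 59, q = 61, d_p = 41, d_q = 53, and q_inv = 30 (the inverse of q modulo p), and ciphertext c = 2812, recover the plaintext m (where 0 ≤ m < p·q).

m₁ = c^(d_p) mod p: c ≡ 39 (mod 59), and 39^41 mod 59 = 40.
m₂ = c^(d_q) mod q: c ≡ 6 (mod 61), and 6^53 mod 61 = 35.
h = q_inv·(m₁ − m₂) mod p = 30·(40 − 35) mod 59 = 32.
m = m₂ + h·q = 35 + 32·61 = 1987.

1987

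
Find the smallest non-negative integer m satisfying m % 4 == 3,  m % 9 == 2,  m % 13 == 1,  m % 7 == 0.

The moduli are pairwise coprime; N = 4·9·13·7 = 3276.
N/4 = 819; 819 ≡ 3 (mod 4); 3·3 ≡ 1, so inverse 3.
N/9 = 364; 364 ≡ 4 (mod 9); 4·7 ≡ 1, so inverse 7.
N/13 = 252; 252 ≡ 5 (mod 13); 5·8 ≡ 1, so inverse 8.
N/7 = 468; 468 ≡ 6 (mod 7); 6·6 ≡ 1, so inverse 6.
m ≡ 3·819·3 + 2·364·7 + 1·252·8 + 0·468·6 = 14483.
14483 mod 3276 = 1379.

1379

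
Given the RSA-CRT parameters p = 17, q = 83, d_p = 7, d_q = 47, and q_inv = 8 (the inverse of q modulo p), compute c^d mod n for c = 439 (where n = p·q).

125

m₁ = c^(d_p) mod p: c ≡ 14 (mod 17), and 14^7 mod 17 = 6.
m₂ = c^(d_q) mod q: c ≡ 24 (mod 83), and 24^47 mod 83 = 42.
h = q_inv·(m₁ − m₂) mod p = 8·(6 − 42) mod 17 = 1.
m = m₂ + h·q = 42 + 1·83 = 125.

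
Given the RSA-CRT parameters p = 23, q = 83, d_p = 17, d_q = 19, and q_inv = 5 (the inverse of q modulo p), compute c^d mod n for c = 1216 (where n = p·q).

m₁ = c^(d_p) mod p: c ≡ 20 (mod 23), and 20^17 mod 23 = 7.
m₂ = c^(d_q) mod q: c ≡ 54 (mod 83), and 54^19 mod 83 = 47.
h = q_inv·(m₁ − m₂) mod p = 5·(7 − 47) mod 23 = 7.
m = m₂ + h·q = 47 + 7·83 = 628.

628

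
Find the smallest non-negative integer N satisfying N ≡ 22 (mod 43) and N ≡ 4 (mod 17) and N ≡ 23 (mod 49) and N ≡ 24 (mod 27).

The moduli are pairwise coprime; M = 43·17·49·27 = 967113.
M/43 = 22491; 22491 ≡ 2 (mod 43); 2·22 ≡ 1, so inverse 22.
M/17 = 56889; 56889 ≡ 7 (mod 17); 7·5 ≡ 1, so inverse 5.
M/49 = 19737; 19737 ≡ 39 (mod 49); 39·44 ≡ 1, so inverse 44.
M/27 = 35819; 35819 ≡ 17 (mod 27); 17·8 ≡ 1, so inverse 8.
N ≡ 22·22491·22 + 4·56889·5 + 23·19737·44 + 24·35819·8 = 38874516.
38874516 mod 967113 = 189996.

189996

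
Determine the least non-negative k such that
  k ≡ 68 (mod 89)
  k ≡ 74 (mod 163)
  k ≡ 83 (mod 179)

The moduli are pairwise coprime; N = 89·163·179 = 2596753.
N/89 = 29177; 29177 ≡ 74 (mod 89); 74·83 ≡ 1, so inverse 83.
N/163 = 15931; 15931 ≡ 120 (mod 163); 120·72 ≡ 1, so inverse 72.
N/179 = 14507; 14507 ≡ 8 (mod 179); 8·112 ≡ 1, so inverse 112.
k ≡ 68·29177·83 + 74·15931·72 + 83·14507·112 = 384412428.
384412428 mod 2596753 = 92984.

92984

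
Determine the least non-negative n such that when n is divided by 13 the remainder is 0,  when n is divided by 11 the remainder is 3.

Combine the congruences pairwise.
From n ≡ 0 (mod 13) write n = 0 + 13t. Substituting into n ≡ 3 (mod 11) gives 13t ≡ 3 (mod 11), and since 2⁻¹ ≡ 6 (mod 11), t ≡ 7. Hence n ≡ 0 + 13·7 = 91 (mod 143).

91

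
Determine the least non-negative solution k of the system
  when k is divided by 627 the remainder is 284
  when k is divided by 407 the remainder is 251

Combine the congruences pairwise.
gcd(627, 407) = 11 and 11 | (251 − 284), so the pair is consistent; merging gives k ≡ 22229 (mod 23199), where 23199 = lcm(627, 407).
The solution is unique modulo lcm(627, 407) = 23199.

22229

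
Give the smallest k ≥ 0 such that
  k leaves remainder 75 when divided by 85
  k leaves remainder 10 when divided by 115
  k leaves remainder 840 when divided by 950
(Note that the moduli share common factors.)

178490

Combine the congruences pairwise.
gcd(85, 115) = 5 and 5 | (10 − 75), so the pair is consistent; merging gives k ≡ 585 (mod 1955), where 1955 = lcm(85, 115).
gcd(1955, 950) = 5 and 5 | (840 − 585), so the pair is consistent; merging gives k ≡ 178490 (mod 371450), where 371450 = lcm(1955, 950).
The solution is unique modulo lcm(85, 115, 950) = 371450.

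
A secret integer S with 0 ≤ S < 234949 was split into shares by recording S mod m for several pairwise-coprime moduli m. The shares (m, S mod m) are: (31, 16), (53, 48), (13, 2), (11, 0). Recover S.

The moduli are pairwise coprime; N = 31·53·13·11 = 234949.
N/31 = 7579; 7579 ≡ 15 (mod 31); 15·29 ≡ 1, so inverse 29.
N/53 = 4433; 4433 ≡ 34 (mod 53); 34·39 ≡ 1, so inverse 39.
N/13 = 18073; 18073 ≡ 3 (mod 13); 3·9 ≡ 1, so inverse 9.
N/11 = 21359; 21359 ≡ 8 (mod 11); 8·7 ≡ 1, so inverse 7.
S ≡ 16·7579·29 + 48·4433·39 + 2·18073·9 + 0·21359·7 = 12140546.
12140546 mod 234949 = 158147.

158147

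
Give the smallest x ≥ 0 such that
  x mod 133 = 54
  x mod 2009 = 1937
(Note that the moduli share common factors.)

Combine the congruences pairwise.
gcd(133, 2009) = 7 and 7 | (1937 − 54), so the pair is consistent; merging gives x ≡ 18009 (mod 38171), where 38171 = lcm(133, 2009).
The solution is unique modulo lcm(133, 2009) = 38171.

18009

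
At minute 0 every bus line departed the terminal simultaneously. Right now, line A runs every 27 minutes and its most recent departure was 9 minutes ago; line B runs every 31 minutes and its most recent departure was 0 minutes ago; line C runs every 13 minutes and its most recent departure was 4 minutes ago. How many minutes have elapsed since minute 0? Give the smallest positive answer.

8649

From t ≡ 9 (mod 27) write t = 9 + 27s. Substituting into t ≡ 0 (mod 31) gives 27s ≡ 22 (mod 31), and since 27⁻¹ ≡ 23 (mod 31), s ≡ 10. Hence t ≡ 9 + 27·10 = 279 (mod 837).
From t ≡ 279 (mod 837) write t = 279 + 837s. Substituting into t ≡ 4 (mod 13) gives 837s ≡ 11 (mod 13), and since 5⁻¹ ≡ 8 (mod 13), s ≡ 10. Hence t ≡ 279 + 837·10 = 8649 (mod 10881).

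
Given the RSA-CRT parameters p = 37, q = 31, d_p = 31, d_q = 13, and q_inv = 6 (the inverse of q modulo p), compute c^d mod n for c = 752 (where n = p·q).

m₁ = c^(d_p) mod p: c ≡ 12 (mod 37), and 12^31 mod 37 = 16.
m₂ = c^(d_q) mod q: c ≡ 8 (mod 31), and 8^13 mod 31 = 16.
h = q_inv·(m₁ − m₂) mod p = 6·(16 − 16) mod 37 = 0.
m = m₂ + h·q = 16 + 0·31 = 16.

16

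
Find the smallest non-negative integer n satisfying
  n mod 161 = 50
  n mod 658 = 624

3914

gcd(161, 658) = 7 and 7 | (624 − 50), so the pair is consistent; merging gives n ≡ 3914 (mod 15134), where 15134 = lcm(161, 658).
The solution is unique modulo lcm(161, 658) = 15134.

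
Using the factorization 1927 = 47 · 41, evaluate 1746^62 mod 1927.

162

Mod 47: 1746 ≡ 7; by Fermat, exponent reduces to 62 mod 46 = 16; 7^16 ≡ 21 (mod 47).
Mod 41: 1746 ≡ 24; by Fermat, exponent reduces to 62 mod 40 = 22; 24^22 ≡ 39 (mod 41).
Combine by CRT: x ≡ 21 (mod 47), x ≡ 39 (mod 41) ⇒ x ≡ 162 (mod 1927).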